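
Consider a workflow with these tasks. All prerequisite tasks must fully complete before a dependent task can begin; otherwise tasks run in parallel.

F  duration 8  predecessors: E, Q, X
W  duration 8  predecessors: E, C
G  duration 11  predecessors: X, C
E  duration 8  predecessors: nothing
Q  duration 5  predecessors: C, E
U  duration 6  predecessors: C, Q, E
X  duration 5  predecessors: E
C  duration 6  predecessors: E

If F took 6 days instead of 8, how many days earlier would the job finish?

2

The binding path is E→C→Q→F = 8+6+5+8 = 27; finish at 27 days.
F lies on that path, so at 6 days the path becomes 25 days.
No other chain overtakes it, so the finish is 25 days.
Change in finish: 25 − 27 = -2 days.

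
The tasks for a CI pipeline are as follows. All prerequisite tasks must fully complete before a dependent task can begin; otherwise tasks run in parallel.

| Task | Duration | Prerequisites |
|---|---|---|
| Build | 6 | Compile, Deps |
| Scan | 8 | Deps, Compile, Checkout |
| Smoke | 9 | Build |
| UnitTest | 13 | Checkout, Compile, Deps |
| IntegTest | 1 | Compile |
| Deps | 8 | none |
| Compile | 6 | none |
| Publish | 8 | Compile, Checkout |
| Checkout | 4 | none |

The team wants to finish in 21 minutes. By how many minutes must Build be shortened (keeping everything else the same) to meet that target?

Current finish: 23 minutes; target: 21.
Build is on every critical path, so each minute cut from Build cuts the finish by one (this holds down to a finish of 21).
Need 23 − 21 = 2 minutes off Build → Build becomes 4 minutes, finish becomes 21.

2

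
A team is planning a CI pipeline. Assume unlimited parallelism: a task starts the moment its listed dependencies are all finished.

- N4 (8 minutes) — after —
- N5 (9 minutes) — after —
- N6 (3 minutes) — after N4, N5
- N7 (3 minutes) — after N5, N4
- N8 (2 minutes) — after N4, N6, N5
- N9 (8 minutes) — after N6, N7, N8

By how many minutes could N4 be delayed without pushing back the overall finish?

The longest chain is N5→N6→N8→N9 = 9+3+2+8 = 22; overall finish 22 minutes.
N4 finishes as early as 8 and must finish by 9.
So N4 can slip 9 − 8 = 1 minute.

1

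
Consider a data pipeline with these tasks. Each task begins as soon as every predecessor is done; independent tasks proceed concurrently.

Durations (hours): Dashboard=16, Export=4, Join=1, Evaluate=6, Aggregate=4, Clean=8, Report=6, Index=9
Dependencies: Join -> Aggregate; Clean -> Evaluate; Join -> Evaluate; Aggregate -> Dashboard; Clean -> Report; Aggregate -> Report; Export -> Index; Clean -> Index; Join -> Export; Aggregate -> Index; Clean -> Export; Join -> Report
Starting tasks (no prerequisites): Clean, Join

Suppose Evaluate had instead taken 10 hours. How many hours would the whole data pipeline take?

21

Actual critical path: Clean→Export→Index = 8+4+9 = 21 ⇒ 21 hours.
Evaluate has 7 hours of float (longest path through it is 14).
That remains the longest chain; total 21 hours.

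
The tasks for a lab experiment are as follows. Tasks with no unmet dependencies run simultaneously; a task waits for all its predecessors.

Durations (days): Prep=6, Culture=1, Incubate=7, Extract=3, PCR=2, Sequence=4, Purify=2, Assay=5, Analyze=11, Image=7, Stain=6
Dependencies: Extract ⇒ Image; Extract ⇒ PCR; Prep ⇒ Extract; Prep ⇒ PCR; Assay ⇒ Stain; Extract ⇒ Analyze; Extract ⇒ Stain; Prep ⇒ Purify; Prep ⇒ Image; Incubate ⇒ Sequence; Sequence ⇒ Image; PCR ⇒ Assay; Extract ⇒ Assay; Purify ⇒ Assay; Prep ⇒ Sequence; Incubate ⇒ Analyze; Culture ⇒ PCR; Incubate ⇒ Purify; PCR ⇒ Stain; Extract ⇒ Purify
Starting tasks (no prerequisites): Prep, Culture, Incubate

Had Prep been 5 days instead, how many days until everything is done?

As given, the longest chain is Prep→Extract→PCR→Assay→Stain = 6+3+2+5+6 = 22, so the finish is 22 days.
Prep is on the critical path; changing it to 5 makes that path 21 days.
The critical path is still Prep→Extract→PCR→Assay→Stain; finish is now 21 days.

21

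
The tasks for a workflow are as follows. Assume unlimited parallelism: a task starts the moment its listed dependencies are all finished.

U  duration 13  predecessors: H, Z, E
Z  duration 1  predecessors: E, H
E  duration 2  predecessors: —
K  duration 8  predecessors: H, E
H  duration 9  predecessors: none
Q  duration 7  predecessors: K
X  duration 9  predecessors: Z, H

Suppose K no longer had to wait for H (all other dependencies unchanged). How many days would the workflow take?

23

Before: longest chain H→K→Q = 9+8+7 = 24, finish 24.
Without H→K, K's earliest start moves from 9 to 2.
New critical path: H→Z→U = 9+1+13 = 23 ⇒ 23 days.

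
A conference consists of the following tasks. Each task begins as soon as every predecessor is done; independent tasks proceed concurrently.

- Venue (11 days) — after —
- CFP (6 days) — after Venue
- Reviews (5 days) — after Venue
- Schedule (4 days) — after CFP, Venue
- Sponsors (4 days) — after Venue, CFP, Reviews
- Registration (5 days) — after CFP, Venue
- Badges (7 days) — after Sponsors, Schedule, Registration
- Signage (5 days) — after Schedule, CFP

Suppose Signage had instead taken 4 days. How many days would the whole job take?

As given, the longest chain is Venue→CFP→Registration→Badges = 11+6+5+7 = 29, so the finish is 29 days.
The longest path through Signage is only 26 days, so Signage has float 3.
No other chain overtakes it, so the finish is 29 days.

29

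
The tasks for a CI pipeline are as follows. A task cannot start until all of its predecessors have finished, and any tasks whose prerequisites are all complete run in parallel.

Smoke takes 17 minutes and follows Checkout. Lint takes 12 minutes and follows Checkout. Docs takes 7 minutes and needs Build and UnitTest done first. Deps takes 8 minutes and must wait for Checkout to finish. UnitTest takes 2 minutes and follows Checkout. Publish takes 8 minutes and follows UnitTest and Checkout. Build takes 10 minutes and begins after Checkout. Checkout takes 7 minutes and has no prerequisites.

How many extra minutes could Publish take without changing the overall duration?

7

Critical path: Checkout→Build→Docs = 7+10+7 = 24, so the finish is 24 minutes.
Longest path through Publish: 17 minutes (earliest finish 17, latest finish 24).
So Publish can slip 24 − 17 = 7 minutes.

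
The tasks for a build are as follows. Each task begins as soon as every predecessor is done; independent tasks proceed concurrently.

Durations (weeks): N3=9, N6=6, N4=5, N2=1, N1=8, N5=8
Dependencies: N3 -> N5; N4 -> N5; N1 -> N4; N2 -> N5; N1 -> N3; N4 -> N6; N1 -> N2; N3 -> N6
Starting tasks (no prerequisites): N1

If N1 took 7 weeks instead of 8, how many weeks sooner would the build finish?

1

Actual critical path: N1→N3→N5 = 8+9+8 = 25 ⇒ 25 weeks.
Since N1 is critical, the -1 change carries straight to that chain (now 24 weeks).
The critical path is still N1→N3→N5; finish is now 24 weeks.
Change in finish: 24 − 25 = -1 weeks.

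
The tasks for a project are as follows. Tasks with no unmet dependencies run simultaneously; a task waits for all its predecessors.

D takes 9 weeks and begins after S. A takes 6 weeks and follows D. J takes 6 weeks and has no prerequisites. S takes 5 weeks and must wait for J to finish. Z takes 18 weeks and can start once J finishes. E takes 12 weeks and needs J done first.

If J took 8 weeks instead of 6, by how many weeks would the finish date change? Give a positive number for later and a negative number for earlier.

2

Critical path before the change: J→S→D→A = 6+5+9+6 = 26 giving 26 weeks.
Since J is critical, the +2 change carries straight to that chain (now 28 weeks).
No other chain overtakes it, so the finish is 28 weeks.
Change in finish: 28 − 26 = +2 weeks.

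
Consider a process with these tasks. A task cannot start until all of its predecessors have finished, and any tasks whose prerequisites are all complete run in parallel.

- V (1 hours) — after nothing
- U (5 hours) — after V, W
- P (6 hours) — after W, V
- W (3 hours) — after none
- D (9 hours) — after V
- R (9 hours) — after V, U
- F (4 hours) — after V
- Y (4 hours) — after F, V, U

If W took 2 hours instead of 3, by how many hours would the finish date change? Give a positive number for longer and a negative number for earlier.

The binding path is W→U→R = 3+5+9 = 17; finish at 17 hours.
W lies on that path, so at 2 hours the path becomes 16 hours.
That remains the longest chain; total 16 hours.
Change in finish: 16 − 17 = -1 hours.

-1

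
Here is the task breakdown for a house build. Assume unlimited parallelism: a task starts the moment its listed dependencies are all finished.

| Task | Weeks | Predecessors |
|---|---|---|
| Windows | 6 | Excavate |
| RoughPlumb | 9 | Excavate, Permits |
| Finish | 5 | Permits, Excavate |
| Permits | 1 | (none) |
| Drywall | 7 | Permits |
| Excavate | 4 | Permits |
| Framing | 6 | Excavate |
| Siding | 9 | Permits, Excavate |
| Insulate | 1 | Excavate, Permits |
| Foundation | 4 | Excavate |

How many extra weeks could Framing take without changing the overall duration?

3

Critical path: Permits→Excavate→RoughPlumb = 1+4+9 = 14, so the finish is 14 weeks.
The longest chain containing Framing totals 11 weeks.
So Framing can slip 14 − 11 = 3 weeks.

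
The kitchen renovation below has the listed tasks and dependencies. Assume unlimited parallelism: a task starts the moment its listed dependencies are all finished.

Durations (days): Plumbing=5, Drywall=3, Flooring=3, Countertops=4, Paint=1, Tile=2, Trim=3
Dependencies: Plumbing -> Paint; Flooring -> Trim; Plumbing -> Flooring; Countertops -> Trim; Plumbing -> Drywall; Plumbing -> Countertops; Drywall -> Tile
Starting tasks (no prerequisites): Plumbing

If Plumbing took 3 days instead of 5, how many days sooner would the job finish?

2

As given, the longest chain is Plumbing→Countertops→Trim = 5+4+3 = 12, so the finish is 12 days.
Plumbing lies on that path, so at 3 days the path becomes 10 days.
The critical path is still Plumbing→Countertops→Trim; finish is now 10 days.
Change in finish: 10 − 12 = -2 days.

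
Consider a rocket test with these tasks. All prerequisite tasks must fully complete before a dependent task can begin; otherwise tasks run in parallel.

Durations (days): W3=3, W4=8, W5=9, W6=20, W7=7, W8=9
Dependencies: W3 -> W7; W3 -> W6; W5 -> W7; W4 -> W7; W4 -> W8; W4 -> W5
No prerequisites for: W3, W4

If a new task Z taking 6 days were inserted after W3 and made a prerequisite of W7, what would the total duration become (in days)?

24

Originally the job takes 24 days.
With Z inserted, W7 now waits for max(W5, W4, W3, Z).
New critical path: W4→W5→W7 = 8+9+7 = 24 ⇒ 24 days.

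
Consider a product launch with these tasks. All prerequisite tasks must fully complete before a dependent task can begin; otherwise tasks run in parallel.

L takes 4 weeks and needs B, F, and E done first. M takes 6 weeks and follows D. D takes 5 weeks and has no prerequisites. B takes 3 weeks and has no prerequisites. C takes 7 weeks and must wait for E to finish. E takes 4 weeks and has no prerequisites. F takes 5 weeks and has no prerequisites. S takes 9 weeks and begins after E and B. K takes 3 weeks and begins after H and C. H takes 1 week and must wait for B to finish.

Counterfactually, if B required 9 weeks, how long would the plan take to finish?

18

Baseline: E→C→K = 4+7+3 = 14 → 14 weeks.
B is off the critical path — its longest chain is 12 weeks, giving 2 of slack.
Now B→S = 9+9 = 18 is longest, so the finish becomes 18 weeks.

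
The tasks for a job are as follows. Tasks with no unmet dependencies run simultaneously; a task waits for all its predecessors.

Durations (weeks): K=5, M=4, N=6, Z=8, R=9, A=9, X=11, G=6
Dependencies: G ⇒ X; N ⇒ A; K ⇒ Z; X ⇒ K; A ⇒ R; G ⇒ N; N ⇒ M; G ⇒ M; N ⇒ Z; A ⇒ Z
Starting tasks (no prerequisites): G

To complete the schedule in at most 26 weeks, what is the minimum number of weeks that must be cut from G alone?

4

Current finish: 30 weeks; target: 26.
G is on every critical path, so each week cut from G cuts the finish by one (this holds down to a finish of 25).
Need 30 − 26 = 4 weeks off G → G becomes 2 weeks, finish becomes 26.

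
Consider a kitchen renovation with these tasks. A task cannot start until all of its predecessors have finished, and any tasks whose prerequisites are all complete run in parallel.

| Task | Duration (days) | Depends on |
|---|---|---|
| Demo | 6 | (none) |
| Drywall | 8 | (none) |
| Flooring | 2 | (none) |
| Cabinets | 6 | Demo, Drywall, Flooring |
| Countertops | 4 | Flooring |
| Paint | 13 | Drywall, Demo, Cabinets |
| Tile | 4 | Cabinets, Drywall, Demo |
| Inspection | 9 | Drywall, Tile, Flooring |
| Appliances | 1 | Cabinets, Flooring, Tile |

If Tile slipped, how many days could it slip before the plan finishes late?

Drywall→Cabinets→Paint = 8+6+13 = 27 sets the makespan at 27 days.
The longest chain containing Tile totals 27 days.
Slack of Tile = 14 − 14 = 0 days.

0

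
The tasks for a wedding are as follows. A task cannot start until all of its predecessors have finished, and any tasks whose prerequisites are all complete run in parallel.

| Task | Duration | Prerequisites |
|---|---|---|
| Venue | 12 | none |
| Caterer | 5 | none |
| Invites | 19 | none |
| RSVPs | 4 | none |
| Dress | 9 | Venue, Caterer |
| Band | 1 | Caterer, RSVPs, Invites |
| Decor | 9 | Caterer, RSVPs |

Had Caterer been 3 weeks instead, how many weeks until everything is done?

21

The binding path is Venue→Dress = 12+9 = 21; finish at 21 weeks.
The longest path through Caterer is only 14 weeks, so Caterer has float 7.
That remains the longest chain; total 21 weeks.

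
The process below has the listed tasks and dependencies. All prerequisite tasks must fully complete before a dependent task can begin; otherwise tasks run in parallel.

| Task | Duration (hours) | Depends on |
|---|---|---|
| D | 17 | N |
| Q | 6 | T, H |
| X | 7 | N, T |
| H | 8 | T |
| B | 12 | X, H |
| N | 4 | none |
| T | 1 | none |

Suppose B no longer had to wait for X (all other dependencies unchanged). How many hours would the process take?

21

Original critical path: N→X→B = 4+7+12 = 23 ⇒ 23 hours.
Without X→B, B's earliest start moves from 11 to 9.
After: T→H→B = 1+8+12 = 21 → 21 hours.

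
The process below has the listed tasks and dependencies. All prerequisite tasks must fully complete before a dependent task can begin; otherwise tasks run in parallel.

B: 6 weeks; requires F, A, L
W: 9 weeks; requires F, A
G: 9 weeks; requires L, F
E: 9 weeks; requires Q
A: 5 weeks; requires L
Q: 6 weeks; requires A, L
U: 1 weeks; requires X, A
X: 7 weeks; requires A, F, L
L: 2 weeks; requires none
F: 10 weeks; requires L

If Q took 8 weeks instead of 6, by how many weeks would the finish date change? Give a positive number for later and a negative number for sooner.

As given, the longest chain is L→A→Q→E = 2+5+6+9 = 22, so the finish is 22 weeks.
Q lies on that path, so at 8 weeks the path becomes 24 weeks.
The critical path is still L→A→Q→E; finish is now 24 weeks.
Change in finish: 24 − 22 = +2 weeks.

2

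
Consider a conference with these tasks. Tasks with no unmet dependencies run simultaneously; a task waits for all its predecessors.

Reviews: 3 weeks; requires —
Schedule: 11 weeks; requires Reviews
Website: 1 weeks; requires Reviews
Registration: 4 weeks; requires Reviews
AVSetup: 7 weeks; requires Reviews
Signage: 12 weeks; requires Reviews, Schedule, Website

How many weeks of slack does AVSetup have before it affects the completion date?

Reviews→Schedule→Signage = 3+11+12 = 26 sets the makespan at 26 weeks.
AVSetup finishes as early as 10 and must finish by 26.
So AVSetup can slip 26 − 10 = 16 weeks.

16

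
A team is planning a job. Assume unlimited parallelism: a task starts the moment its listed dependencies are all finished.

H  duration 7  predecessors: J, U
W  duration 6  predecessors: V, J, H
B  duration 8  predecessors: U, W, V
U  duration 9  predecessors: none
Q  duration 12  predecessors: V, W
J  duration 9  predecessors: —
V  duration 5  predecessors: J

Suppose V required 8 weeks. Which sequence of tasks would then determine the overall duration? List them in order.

Critical path before the change: U→H→W→Q = 9+7+6+12 = 34 giving 34 weeks.
The longest path through V is only 32 weeks, so V has float 2.
The binding chain switches to J→V→W→Q = 9+8+6+12 = 35; finish 35 weeks.

J, V, W, Q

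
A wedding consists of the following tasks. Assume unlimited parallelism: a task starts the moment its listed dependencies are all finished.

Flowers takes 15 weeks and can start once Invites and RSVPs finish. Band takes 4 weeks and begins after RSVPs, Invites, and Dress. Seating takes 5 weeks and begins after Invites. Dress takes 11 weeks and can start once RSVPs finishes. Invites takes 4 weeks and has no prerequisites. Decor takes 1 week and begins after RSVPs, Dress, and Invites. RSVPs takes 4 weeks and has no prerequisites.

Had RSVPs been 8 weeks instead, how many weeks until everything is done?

23

Baseline: RSVPs→Dress→Band = 4+11+4 = 19 → 19 weeks.
Since RSVPs is critical, the +4 change carries straight to that chain (now 23 weeks).
No other chain overtakes it, so the finish is 23 weeks.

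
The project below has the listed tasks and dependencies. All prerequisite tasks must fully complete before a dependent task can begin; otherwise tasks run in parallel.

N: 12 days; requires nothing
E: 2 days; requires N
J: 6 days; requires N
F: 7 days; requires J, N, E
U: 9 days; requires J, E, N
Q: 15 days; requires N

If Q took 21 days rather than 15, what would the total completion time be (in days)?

Actual critical path: N→Q = 12+15 = 27 ⇒ 27 days.
Q is on the critical path; changing it to 21 makes that path 33 days.
That remains the longest chain; total 33 days.

33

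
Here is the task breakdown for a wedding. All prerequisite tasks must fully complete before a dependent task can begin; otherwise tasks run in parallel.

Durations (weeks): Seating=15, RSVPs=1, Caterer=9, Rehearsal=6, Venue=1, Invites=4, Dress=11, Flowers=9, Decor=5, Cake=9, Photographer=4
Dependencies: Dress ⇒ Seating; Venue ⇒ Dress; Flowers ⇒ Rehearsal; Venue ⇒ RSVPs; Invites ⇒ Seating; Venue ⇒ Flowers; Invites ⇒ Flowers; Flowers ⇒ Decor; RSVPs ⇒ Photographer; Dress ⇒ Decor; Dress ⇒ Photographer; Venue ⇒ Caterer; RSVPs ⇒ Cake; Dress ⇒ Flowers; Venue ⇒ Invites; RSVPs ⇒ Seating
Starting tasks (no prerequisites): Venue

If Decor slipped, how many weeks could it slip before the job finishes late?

1

Venue→Dress→Flowers→Rehearsal = 1+11+9+6 = 27 sets the makespan at 27 weeks.
Longest path through Decor: 26 weeks (earliest finish 26, latest finish 27).
So Decor can slip 27 − 26 = 1 week.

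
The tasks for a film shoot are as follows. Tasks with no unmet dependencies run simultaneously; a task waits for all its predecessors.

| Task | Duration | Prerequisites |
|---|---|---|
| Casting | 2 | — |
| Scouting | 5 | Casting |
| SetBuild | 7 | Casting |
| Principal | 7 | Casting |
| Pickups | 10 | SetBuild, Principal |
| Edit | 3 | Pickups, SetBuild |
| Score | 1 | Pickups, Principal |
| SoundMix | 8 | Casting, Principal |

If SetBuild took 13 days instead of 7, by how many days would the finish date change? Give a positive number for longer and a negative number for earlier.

6

Actual critical path: Casting→SetBuild→Pickups→Edit = 2+7+10+3 = 22 ⇒ 22 days.
Since SetBuild is critical, the +6 change carries straight to that chain (now 28 days).
The critical path is still Casting→SetBuild→Pickups→Edit; finish is now 28 days.
Change in finish: 28 − 22 = +6 days.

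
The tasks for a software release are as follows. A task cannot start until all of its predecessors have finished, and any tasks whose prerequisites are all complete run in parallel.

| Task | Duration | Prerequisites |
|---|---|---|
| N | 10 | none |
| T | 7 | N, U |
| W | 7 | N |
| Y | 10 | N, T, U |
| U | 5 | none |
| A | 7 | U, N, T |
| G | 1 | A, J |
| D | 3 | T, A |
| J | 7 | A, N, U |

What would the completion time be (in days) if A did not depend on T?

27

Original critical path: N→T→A→J→G = 10+7+7+7+1 = 32 ⇒ 32 days.
Without T→A, A's earliest start moves from 17 to 10.
New critical path: N→T→Y = 10+7+10 = 27 ⇒ 27 days.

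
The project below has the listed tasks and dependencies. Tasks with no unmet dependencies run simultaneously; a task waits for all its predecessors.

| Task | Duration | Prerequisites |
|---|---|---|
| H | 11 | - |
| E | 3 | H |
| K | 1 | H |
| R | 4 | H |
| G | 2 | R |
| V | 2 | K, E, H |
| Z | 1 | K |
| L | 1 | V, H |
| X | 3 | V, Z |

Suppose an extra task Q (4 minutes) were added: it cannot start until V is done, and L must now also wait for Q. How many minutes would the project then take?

21

Originally the project takes 19 minutes.
With Q inserted, L now waits for max(V, H, Q).
New critical path: H→E→V→Q→L = 11+3+2+4+1 = 21 ⇒ 21 minutes.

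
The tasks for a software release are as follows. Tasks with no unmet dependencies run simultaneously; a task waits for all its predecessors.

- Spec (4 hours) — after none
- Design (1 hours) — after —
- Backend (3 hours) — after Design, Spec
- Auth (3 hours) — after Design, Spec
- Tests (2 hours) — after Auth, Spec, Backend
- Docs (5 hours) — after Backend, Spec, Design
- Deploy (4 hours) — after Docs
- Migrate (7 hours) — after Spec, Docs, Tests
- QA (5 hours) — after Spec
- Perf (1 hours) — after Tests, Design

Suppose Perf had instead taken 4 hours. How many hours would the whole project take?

Critical path before the change: Spec→Backend→Docs→Migrate = 4+3+5+7 = 19 giving 19 hours.
The longest path through Perf is only 10 hours, so Perf has float 9.
That remains the longest chain; total 19 hours.

19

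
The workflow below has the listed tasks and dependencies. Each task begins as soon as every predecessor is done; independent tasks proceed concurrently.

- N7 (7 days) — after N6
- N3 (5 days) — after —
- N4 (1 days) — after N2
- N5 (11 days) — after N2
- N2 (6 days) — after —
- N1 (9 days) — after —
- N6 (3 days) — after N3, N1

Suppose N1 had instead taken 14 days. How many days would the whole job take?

The binding path is N1→N6→N7 = 9+3+7 = 19; finish at 19 days.
Since N1 is critical, the +5 change carries straight to that chain (now 24 days).
No other chain overtakes it, so the finish is 24 days.

24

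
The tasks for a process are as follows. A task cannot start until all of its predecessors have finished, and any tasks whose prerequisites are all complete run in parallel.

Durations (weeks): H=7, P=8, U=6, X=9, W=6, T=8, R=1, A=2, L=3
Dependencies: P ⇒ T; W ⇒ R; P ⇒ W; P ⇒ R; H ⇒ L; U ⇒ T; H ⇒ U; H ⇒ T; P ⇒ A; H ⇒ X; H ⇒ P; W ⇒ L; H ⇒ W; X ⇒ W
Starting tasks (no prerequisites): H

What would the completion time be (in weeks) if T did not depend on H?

25

Original critical path: H→X→W→L = 7+9+6+3 = 25 ⇒ 25 weeks.
Dropping H→T doesn't change T's earliest start (15); another predecessor still binds.
The longest chain is now H→X→W→L = 7+9+6+3 = 25, so the plan takes 25 weeks.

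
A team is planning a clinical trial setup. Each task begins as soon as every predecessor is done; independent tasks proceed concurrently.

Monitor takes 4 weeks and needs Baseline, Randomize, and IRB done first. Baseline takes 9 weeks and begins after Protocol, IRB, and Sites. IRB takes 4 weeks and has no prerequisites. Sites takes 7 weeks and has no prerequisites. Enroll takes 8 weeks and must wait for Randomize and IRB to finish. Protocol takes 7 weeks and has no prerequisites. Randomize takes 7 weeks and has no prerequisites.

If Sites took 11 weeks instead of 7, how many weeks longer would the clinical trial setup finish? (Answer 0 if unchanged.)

4

As given, the longest chain is Sites→Baseline→Monitor = 7+9+4 = 20, so the finish is 20 weeks.
Sites is on the critical path; changing it to 11 makes that path 24 weeks.
That remains the longest chain; total 24 weeks.
Change in finish: 24 − 20 = +4 weeks.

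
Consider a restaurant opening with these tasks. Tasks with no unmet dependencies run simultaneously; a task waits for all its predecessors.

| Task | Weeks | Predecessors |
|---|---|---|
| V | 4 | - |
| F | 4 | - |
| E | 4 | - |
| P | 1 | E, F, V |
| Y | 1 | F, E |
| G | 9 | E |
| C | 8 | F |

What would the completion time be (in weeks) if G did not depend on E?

12

With the dependency in place, E→G = 4+9 = 13 sets the finish at 13 weeks.
Without E→G, G's earliest start moves from 4 to 0.
The longest chain is now F→C = 4+8 = 12, so the restaurant opening takes 12 weeks.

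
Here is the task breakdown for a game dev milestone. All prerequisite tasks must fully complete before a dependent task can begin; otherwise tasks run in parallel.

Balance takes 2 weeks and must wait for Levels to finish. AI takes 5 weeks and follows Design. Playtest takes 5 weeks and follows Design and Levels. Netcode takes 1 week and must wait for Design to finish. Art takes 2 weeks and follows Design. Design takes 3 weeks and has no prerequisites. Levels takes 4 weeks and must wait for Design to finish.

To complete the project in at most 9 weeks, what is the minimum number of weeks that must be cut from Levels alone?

3

Current finish: 12 weeks; target: 9.
Levels is on every critical path, so each week cut from Levels cuts the finish by one (this holds down to a finish of 9).
Need 12 − 9 = 3 weeks off Levels → Levels becomes 1 week, finish becomes 9.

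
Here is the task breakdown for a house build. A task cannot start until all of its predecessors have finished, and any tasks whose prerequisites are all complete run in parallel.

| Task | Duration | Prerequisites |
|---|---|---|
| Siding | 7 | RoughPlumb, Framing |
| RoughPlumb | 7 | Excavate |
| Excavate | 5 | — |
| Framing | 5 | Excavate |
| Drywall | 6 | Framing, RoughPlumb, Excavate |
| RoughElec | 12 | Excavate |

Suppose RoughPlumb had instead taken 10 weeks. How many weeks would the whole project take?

22

As given, the longest chain is Excavate→RoughPlumb→Siding = 5+7+7 = 19, so the finish is 19 weeks.
RoughPlumb lies on that path, so at 10 weeks the path becomes 22 weeks.
No other chain overtakes it, so the finish is 22 weeks.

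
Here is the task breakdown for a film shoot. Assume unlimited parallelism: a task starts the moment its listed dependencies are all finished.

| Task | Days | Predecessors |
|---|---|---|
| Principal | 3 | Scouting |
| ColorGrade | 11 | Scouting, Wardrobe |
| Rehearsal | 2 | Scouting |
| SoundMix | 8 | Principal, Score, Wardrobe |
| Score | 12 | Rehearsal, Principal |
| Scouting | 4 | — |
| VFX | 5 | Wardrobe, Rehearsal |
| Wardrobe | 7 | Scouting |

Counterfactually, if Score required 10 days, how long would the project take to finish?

Baseline: Scouting→Principal→Score→SoundMix = 4+3+12+8 = 27 → 27 days.
Score lies on that path, so at 10 days the path becomes 25 days.
No other chain overtakes it, so the finish is 25 days.

25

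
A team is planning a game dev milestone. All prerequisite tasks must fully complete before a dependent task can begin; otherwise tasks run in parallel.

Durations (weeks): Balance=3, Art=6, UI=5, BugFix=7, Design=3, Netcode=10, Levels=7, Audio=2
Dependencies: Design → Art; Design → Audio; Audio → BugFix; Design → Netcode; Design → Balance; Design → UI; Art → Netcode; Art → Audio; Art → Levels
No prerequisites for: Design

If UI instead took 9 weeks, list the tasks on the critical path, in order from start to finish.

Design, Art, Netcode

Critical path before the change: Design→Art→Netcode = 3+6+10 = 19 giving 19 weeks.
UI has 11 weeks of float (longest path through it is 8).
The critical path is still Design→Art→Netcode; finish is now 19 weeks.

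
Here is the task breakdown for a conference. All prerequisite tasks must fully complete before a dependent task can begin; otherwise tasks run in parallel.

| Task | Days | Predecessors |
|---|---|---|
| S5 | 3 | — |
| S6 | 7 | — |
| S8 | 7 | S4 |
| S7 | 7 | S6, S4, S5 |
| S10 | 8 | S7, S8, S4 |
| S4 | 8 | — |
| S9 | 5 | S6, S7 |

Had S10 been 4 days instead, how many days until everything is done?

20

As given, the longest chain is S4→S7→S10 = 8+7+8 = 23, so the finish is 23 days.
S10 lies on that path, so at 4 days the path becomes 19 days.
The binding chain switches to S4→S7→S9 = 8+7+5 = 20; finish 20 days.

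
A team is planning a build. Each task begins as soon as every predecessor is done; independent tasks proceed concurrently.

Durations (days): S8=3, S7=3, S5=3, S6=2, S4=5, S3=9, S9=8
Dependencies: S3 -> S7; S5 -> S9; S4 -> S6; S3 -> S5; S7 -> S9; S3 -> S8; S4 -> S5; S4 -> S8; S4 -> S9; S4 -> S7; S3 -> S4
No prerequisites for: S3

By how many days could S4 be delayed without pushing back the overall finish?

The longest chain is S3→S4→S5→S9 = 9+5+3+8 = 25; overall finish 25 days.
S4 finishes as early as 14 and must finish by 14.
Slack of S4 = 9 − 9 = 0 days.

0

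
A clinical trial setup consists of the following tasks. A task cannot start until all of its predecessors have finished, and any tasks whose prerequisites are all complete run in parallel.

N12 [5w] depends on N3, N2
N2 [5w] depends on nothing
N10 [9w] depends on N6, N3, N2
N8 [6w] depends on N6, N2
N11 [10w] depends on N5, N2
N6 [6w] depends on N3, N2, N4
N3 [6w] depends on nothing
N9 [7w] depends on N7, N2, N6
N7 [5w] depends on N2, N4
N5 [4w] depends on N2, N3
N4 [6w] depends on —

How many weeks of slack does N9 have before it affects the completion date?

N3→N6→N10 = 6+6+9 = 21 sets the makespan at 21 weeks.
The longest chain containing N9 totals 19 weeks.
So N9 can slip 21 − 19 = 2 weeks.

2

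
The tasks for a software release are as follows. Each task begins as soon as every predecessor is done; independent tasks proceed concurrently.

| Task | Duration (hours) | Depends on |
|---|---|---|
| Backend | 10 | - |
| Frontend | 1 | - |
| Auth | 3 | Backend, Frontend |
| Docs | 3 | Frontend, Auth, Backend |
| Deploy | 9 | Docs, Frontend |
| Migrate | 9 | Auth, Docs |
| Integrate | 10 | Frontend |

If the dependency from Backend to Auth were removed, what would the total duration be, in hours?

With the dependency in place, Backend→Auth→Docs→Deploy = 10+3+3+9 = 25 sets the finish at 25 hours.
Without Backend→Auth, Auth's earliest start moves from 10 to 1.
After: Backend→Docs→Deploy = 10+3+9 = 22 → 22 hours.

22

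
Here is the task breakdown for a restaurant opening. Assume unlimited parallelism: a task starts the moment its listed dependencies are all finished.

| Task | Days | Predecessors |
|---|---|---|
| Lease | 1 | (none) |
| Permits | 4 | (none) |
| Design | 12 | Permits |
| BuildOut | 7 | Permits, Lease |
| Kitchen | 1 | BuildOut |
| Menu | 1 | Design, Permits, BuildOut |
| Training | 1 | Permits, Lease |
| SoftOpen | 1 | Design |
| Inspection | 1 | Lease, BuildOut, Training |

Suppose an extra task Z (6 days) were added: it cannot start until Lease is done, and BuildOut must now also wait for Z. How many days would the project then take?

Originally the project takes 17 days.
With Z inserted, BuildOut now waits for max(Permits, Lease, Z).
New critical path: Permits→Design→Menu = 4+12+1 = 17 ⇒ 17 days.

17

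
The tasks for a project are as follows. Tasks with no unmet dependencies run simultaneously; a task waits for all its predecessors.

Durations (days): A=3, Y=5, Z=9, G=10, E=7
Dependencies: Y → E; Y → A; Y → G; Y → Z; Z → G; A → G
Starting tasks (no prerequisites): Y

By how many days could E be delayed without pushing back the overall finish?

Critical path: Y→Z→G = 5+9+10 = 24, so the finish is 24 days.
Longest path through E: 12 days (earliest finish 12, latest finish 24).
So E can slip 24 − 12 = 12 days.

12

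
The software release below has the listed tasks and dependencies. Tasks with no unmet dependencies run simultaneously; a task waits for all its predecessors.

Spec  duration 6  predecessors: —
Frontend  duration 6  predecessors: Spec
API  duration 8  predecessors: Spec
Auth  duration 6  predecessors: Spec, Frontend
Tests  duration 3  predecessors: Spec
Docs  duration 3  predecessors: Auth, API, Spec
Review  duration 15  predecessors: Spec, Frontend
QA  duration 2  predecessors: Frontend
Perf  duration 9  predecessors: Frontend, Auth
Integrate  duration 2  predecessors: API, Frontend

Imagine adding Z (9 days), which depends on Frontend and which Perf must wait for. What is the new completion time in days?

Originally the plan takes 27 days.
With Z inserted, Perf now waits for max(Frontend, Auth, Z).
New critical path: Spec→Frontend→Z→Perf = 6+6+9+9 = 30 ⇒ 30 days.

30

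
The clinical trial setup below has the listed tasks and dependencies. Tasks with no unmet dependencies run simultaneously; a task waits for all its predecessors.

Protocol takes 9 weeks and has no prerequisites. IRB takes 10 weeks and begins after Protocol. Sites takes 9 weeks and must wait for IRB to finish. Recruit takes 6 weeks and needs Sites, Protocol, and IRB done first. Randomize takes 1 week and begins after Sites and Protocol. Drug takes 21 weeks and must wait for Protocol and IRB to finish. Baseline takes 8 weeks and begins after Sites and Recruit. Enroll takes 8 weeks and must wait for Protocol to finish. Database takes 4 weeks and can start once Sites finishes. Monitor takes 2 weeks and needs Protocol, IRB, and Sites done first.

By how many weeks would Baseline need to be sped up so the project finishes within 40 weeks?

2

Current finish: 42 weeks; target: 40.
Baseline is on every critical path, so each week cut from Baseline cuts the finish by one (this holds down to a finish of 40).
Need 42 − 40 = 2 weeks off Baseline → Baseline becomes 6 weeks, finish becomes 40.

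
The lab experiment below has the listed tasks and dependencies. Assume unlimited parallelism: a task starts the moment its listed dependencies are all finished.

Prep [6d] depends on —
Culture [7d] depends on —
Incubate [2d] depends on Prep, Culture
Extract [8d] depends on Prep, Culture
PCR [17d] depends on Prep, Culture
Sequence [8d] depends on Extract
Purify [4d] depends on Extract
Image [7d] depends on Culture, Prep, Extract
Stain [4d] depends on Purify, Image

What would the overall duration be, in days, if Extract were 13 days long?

31

The binding path is Culture→Extract→Image→Stain = 7+8+7+4 = 26; finish at 26 days.
Extract is on the critical path; changing it to 13 makes that path 31 days.
The critical path is still Culture→Extract→Image→Stain; finish is now 31 days.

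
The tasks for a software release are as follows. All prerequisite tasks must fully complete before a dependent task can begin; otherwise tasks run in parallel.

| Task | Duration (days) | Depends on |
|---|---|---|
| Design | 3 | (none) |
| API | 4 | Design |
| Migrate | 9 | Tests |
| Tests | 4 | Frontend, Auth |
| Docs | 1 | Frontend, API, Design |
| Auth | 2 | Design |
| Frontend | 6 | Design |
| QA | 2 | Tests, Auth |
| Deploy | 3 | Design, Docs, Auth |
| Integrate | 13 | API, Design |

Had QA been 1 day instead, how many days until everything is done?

22

The binding path is Design→Frontend→Tests→Migrate = 3+6+4+9 = 22; finish at 22 days.
QA is off the critical path — its longest chain is 15 days, giving 7 of slack.
No other chain overtakes it, so the finish is 22 days.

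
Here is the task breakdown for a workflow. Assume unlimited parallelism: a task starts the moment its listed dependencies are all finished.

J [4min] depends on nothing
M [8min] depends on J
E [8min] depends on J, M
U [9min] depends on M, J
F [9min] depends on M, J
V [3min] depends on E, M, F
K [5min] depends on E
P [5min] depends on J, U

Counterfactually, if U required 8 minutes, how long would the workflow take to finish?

25

As given, the longest chain is J→M→U→P = 4+8+9+5 = 26, so the finish is 26 minutes.
U lies on that path, so at 8 minutes the path becomes 25 minutes.
The binding chain switches to J→M→E→K = 4+8+8+5 = 25; finish 25 minutes.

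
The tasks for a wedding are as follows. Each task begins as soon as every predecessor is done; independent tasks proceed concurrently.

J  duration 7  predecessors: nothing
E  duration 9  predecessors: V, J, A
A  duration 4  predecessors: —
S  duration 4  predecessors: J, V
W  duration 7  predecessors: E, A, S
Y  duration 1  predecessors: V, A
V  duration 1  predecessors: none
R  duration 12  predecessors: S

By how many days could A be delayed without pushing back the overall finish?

3

Critical path: J→E→W = 7+9+7 = 23, so the finish is 23 days.
The longest chain containing A totals 20 days.
Slack of A = 3 − 0 = 3 days.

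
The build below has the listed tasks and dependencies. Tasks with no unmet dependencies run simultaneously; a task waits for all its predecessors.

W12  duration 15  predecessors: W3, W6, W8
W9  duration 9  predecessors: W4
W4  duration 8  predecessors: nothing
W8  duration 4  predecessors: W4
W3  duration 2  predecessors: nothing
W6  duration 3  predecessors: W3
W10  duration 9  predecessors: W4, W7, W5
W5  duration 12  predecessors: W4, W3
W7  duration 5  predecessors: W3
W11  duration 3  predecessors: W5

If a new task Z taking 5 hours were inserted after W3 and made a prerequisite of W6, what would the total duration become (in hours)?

29

Originally the project takes 29 hours.
With Z inserted, W6 now waits for max(W3, Z).
New critical path: W4→W5→W10 = 8+12+9 = 29 ⇒ 29 hours.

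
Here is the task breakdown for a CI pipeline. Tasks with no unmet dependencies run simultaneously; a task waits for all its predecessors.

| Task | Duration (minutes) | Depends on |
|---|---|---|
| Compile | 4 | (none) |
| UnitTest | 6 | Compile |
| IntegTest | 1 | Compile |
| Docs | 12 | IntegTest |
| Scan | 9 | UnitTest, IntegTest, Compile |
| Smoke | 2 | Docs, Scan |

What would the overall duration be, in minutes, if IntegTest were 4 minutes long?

22

Critical path before the change: Compile→UnitTest→Scan→Smoke = 4+6+9+2 = 21 giving 21 minutes.
The longest path through IntegTest is only 19 minutes, so IntegTest has float 2.
New critical path: Compile→IntegTest→Docs→Smoke = 4+4+12+2 = 22 ⇒ 22 minutes.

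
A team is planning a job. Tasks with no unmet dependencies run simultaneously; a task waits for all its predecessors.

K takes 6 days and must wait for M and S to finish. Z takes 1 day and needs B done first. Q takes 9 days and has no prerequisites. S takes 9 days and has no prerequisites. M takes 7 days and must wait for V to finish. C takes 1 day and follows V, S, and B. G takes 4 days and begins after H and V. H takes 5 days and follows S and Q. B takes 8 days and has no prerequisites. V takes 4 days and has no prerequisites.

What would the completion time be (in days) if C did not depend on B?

18

Original critical path: S→H→G = 9+5+4 = 18 ⇒ 18 days.
Dropping B→C doesn't change C's earliest start (9); another predecessor still binds.
After: S→H→G = 9+5+4 = 18 → 18 days.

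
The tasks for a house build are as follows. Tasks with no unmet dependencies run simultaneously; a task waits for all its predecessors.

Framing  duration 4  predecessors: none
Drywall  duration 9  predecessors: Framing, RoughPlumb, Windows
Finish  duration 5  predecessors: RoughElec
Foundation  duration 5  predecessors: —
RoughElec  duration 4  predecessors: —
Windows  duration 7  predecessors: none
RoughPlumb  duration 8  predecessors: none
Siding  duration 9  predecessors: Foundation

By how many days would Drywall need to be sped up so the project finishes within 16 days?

1

Current finish: 17 days; target: 16.
Drywall is on every critical path, so each day cut from Drywall cuts the finish by one (this holds down to a finish of 14).
Need 17 − 16 = 1 day off Drywall → Drywall becomes 8 days, finish becomes 16.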